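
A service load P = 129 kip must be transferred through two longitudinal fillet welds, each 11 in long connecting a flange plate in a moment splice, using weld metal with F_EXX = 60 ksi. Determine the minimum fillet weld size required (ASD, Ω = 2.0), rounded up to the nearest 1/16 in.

w = 1/2 in

Total weld length L = 22 in.
Required throat t_e = P × Ω / (0.6 F_EXX × L) = 129 × 2.0 / (0.6 × 60 × 22) = 0.3258 in.
Required leg w = t_e / 0.707 = 0.4608 in → use 1/2 in.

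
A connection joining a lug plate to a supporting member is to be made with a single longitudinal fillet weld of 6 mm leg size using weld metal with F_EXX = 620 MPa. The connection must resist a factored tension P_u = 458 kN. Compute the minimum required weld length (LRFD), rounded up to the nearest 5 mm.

Throat t_e = 0.707 × 6 = 4.242 mm.
φr_n = 0.75 × 0.6 × 620 × 4.242 × 10⁻³ = 1.184 kN/mm.
L_req = P_u / φr_n = 458 / 1.184 = 387 mm total.
Round up → use L = 390 mm.

L = 390 mm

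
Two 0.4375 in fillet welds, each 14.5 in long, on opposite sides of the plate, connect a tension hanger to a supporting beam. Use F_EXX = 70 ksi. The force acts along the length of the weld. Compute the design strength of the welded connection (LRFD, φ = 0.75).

φR_n ≈ 283 kip

Effective throat t_e = 0.707 × 0.4375 = 0.3093 in.
Total length L = 29 in; A_we = 0.3093 × 29 = 8.97 in².
F_nw = 0.6 F_EXX = 0.6 × 70 = 42 ksi.
φR_n = 0.75 × 42 × 8.97 = 282.6 kip.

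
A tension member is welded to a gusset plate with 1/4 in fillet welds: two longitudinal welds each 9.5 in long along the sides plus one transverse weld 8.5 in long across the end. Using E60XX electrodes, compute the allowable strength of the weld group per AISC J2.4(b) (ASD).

R_n/Ω ≈ 91.9 kip

E60XX → F_EXX = 60 ksi.
t_e = 0.707 × 0.25 = 0.1767 in.
R_nwl = 0.6 × 60 × 0.1767 × 19 = 120.9 kip (longitudinal, 2 welds).
R_nwt = 0.6 × 60 × 0.1767 × 8.5 = 54.09 kip (transverse, base value).
(i) R_nwl + R_nwt = 175 kip; (ii) 0.85 R_nwl + 1.5 R_nwt = 183.9 kip.
R_n = max = 183.9 kip [governs: (ii)]; R_n/Ω = 91.95 kip.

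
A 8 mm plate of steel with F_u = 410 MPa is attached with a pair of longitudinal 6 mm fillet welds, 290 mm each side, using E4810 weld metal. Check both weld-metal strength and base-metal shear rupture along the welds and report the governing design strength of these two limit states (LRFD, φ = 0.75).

φR_n ≈ 531 kN (weld metal governs)

E48XX → F_EXX = 480 MPa.
t_e = 0.707 × 6 = 4.242 mm; L = 580 mm.
Weld metal: φR_n = 0.75 × 0.6 × 480 × 4.242 × 580 × 10⁻³ = 531.4 kN.
Base metal (shear rupture): φR_n = 0.75 × 0.6 × 410 × 8 × 580 × 10⁻³ = 856.1 kN.
Governing: weld metal.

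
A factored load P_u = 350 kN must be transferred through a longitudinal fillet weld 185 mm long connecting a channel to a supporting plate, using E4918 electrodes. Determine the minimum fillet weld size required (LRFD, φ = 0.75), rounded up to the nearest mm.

w = 13 mm

E49XX → F_EXX = 490 MPa.
Total weld length L = 185 mm.
Required throat t_e = P_u / (φ × 0.6 F_EXX × L) = 350 / (0.75 × 0.6 × 490 × 185 × 10⁻³) = 8.58 mm.
Required leg w = t_e / 0.707 = 12.14 mm → use 13 mm.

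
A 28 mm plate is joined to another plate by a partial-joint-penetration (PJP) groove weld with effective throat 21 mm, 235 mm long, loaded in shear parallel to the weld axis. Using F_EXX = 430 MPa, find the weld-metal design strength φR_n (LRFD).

φR_n ≈ 955 kN

Effective throat (given) t_e = 21 mm.
A_we = 21 × 235 = 4935 mm².
F_nw = 0.6 F_EXX = 258 MPa.
φR_n = 0.75 × 258 × 4935 × 10⁻³ = 954.9 kN.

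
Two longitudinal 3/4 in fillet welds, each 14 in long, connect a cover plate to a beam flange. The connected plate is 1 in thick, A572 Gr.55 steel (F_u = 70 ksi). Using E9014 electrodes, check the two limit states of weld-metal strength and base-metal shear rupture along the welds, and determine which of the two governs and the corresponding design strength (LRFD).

E90XX → F_EXX = 90 ksi.
t_e = 0.707 × 0.75 = 0.5302 in; L = 28 in.
Weld metal: φR_n = 0.75 × 0.6 × 90 × 0.5302 × 28 = 601.3 kip.
Base metal (shear rupture): φR_n = 0.75 × 0.6 × 70 × 1 × 28 = 882 kip.
Governing: weld metal.

φR_n ≈ 601 kip (weld metal governs)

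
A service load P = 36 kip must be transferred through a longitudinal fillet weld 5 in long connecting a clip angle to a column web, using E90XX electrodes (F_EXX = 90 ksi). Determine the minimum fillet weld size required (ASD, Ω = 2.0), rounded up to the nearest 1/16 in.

w = 7/16 in

Total weld length L = 5 in.
Required throat t_e = P × Ω / (0.6 F_EXX × L) = 36 × 2.0 / (0.6 × 90 × 5) = 0.2667 in.
Required leg w = t_e / 0.707 = 0.3772 in → use 7/16 in.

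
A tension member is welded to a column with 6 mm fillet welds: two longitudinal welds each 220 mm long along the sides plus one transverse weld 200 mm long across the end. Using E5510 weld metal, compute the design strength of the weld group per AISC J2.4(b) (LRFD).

φR_n ≈ 708 kN

E55XX → F_EXX = 550 MPa.
t_e = 0.707 × 6 = 4.242 mm.
R_nwl = 0.6 × 550 × 4.242 × 440 × 10⁻³ = 615.9 kN (longitudinal, 2 welds).
R_nwt = 0.6 × 550 × 4.242 × 200 × 10⁻³ = 280 kN (transverse, base value).
(i) R_nwl + R_nwt = 895.9 kN; (ii) 0.85 R_nwl + 1.5 R_nwt = 943.5 kN.
R_n = max = 943.5 kN [governs: (ii)]; φR_n = 707.6 kN.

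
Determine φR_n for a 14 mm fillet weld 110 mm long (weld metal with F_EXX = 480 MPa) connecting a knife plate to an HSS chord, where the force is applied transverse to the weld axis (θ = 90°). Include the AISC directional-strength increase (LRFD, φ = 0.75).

t_e = 0.707 × 14 = 9.898 mm; A_we = 9.898 × 110 = 1089 mm².
Directional factor: 1.0 + 0.5 sin^1.5(90°) = 1.5.
F_nw = 0.6 × 480 × 1.5 = 432 MPa.
φR_n = 0.75 × 432 × 1089 × 10⁻³ = 352.8 kN.

φR_n ≈ 353 kN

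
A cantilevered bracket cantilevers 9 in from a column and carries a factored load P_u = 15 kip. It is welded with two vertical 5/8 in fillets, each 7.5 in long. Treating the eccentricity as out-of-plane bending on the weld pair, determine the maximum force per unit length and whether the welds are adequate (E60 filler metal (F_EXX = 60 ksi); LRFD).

f_max ≈ 7.27 kip/in; adequate

L_w = 2 × 7.5 = 15 in; section modulus (unit throat) S = 2 × L²/6 = 18.75 in².
Direct shear f_v = P/L_w = 15/15 = 1 kip/in.
Moment M = P × e = 15 × 9 = 135 kip·in; bending f_b = M/S = 7.2 kip/in.
f_max = √(f_v² + f_b²) = √(1² + 7.2²) = 7.269 kip/in.
φr_n = 0.75 × 0.6 × 60 × (0.707 × 0.625) = 11.93 kip/in → adequate.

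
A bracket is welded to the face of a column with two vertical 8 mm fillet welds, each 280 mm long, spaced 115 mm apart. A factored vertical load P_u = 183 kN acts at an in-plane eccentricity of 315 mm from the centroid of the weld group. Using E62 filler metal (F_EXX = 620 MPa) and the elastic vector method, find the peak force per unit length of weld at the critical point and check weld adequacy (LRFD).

f_max ≈ 1730 N/mm; NOT adequate

Total weld length L_w = 560 mm. Treat welds as unit-width lines.
Polar moment about centroid: J = 2[d³/12 + d(b/2)²] = 2[280³/12 + 280×57.5²] = 5510000 mm³.
Direct shear f_v = P/L_w = 183×10³ / 560 = 326.8 N/mm (vertical).
Torsion M = P·e = 183×10³ × 315 = 57645000 N·mm.
Critical point at (x, y) = (57.5, 140) from centroid. f_tx = M·y/J = 1465 N/mm; f_ty = M·x/J = 601.5 N/mm.
Resultant f_max = √[f_tx² + (f_v + f_ty)²] = √[1465² + (326.8 + 601.5)²] = 1734 N/mm.
Capacity per unit length: φr_n = 0.75 × 0.6 × 620 × (0.707 × 8) = 1578 N/mm.
1734 > 1578 → NOT adequate.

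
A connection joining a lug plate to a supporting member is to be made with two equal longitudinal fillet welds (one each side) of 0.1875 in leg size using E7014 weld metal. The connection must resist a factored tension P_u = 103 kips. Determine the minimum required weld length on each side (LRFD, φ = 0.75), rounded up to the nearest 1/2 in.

L = 12.5 in on each side

E70XX → F_EXX = 70 ksi.
Throat t_e = 0.707 × 0.1875 = 0.1326 in.
φr_n = 0.75 × 0.6 × 70 × 0.1326 = 4.176 kips/in.
L_req = P_u / φr_n = 103 / 4.176 = 24.67 in total.
Per side: 24.67 / 2 = 12.33 in.
Round up → use L = 12.5 in on each side.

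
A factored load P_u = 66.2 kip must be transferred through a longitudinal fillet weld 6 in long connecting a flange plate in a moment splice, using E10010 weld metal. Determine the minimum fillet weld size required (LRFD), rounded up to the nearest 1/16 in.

E100XX → F_EXX = 100 ksi.
Total weld length L = 6 in.
Required throat t_e = P_u / (φ × 0.6 F_EXX × L) = 66.2 / (0.75 × 0.6 × 100 × 6) = 0.2452 in.
Required leg w = t_e / 0.707 = 0.3468 in → use 3/8 in.

w = 3/8 in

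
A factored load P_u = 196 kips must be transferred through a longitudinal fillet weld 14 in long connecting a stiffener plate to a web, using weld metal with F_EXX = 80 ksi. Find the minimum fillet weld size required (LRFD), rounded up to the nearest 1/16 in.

w = 9/16 in

Total weld length L = 14 in.
Required throat t_e = P_u / (φ × 0.6 F_EXX × L) = 196 / (0.75 × 0.6 × 80 × 14) = 0.3889 in.
Required leg w = t_e / 0.707 = 0.5501 in → use 9/16 in.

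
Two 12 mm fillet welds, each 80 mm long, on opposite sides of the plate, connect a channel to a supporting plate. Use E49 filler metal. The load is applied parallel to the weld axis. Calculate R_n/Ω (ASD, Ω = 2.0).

E49XX → F_EXX = 490 MPa.
Effective throat t_e = 0.707 × 12 = 8.484 mm.
Total length L = 160 mm; A_we = 8.484 × 160 = 1357 mm².
F_nw = 0.6 F_EXX = 0.6 × 490 = 294 MPa.
R_n = 294 × 1357 × 10⁻³ = 399.1 kN; R_n/Ω = 399.1/2.0 = 199.5 kN.

R_n/Ω ≈ 200 kN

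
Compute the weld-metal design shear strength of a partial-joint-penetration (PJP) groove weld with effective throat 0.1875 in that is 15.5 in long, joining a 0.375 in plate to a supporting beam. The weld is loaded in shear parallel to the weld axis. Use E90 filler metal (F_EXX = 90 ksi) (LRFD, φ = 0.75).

Effective throat (given) t_e = 0.1875 in.
A_we = 0.1875 × 15.5 = 2.906 in².
F_nw = 0.6 F_EXX = 54 ksi.
φR_n = 0.75 × 54 × 2.906 = 117.7 kips.

φR_n ≈ 118 kips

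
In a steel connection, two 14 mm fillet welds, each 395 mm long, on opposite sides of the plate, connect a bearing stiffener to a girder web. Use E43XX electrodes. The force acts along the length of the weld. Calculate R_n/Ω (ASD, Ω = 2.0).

R_n/Ω ≈ 1010 kN

E43XX → F_EXX = 430 MPa.
Effective throat t_e = 0.707 × 14 = 9.898 mm.
Total length L = 790 mm; A_we = 9.898 × 790 = 7819 mm².
F_nw = 0.6 F_EXX = 0.6 × 430 = 258 MPa.
R_n = 258 × 7819 × 10⁻³ = 2017 kN; R_n/Ω = 2017/2.0 = 1009 kN.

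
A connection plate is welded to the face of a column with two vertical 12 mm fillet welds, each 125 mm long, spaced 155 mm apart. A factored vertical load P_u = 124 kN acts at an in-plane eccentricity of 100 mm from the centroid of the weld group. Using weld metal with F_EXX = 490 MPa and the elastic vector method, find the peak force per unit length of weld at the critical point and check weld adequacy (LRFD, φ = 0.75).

f_max ≈ 1110 N/mm; adequate

Total weld length L_w = 250 mm. Treat welds as unit-width lines.
Polar moment about centroid: J = 2[d³/12 + d(b/2)²] = 2[125³/12 + 125×77.5²] = 1827000 mm³.
Direct shear f_v = P/L_w = 124×10³ / 250 = 496 N/mm (vertical).
Torsion M = P·e = 124×10³ × 100 = 12400000 N·mm.
Critical point at (x, y) = (77.5, 62.5) from centroid. f_tx = M·y/J = 424.2 N/mm; f_ty = M·x/J = 526 N/mm.
Resultant f_max = √[f_tx² + (f_v + f_ty)²] = √[424.2² + (496 + 526)²] = 1107 N/mm.
Capacity per unit length: φr_n = 0.75 × 0.6 × 490 × (0.707 × 12) = 1871 N/mm.
1107 ≤ 1871 → adequate.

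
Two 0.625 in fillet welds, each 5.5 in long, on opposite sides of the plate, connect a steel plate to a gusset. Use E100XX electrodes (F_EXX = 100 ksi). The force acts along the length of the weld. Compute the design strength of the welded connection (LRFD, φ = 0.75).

Effective throat t_e = 0.707 × 0.625 = 0.4419 in.
Total length L = 11 in; A_we = 0.4419 × 11 = 4.861 in².
F_nw = 0.6 F_EXX = 0.6 × 100 = 60 ksi.
φR_n = 0.75 × 60 × 4.861 = 218.7 kip.

φR_n ≈ 219 kip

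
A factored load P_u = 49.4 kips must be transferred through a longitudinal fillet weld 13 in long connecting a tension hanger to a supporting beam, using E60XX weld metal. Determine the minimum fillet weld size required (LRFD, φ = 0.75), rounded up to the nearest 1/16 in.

E60XX → F_EXX = 60 ksi.
Total weld length L = 13 in.
Required throat t_e = P_u / (φ × 0.6 F_EXX × L) = 49.4 / (0.75 × 0.6 × 60 × 13) = 0.1407 in.
Required leg w = t_e / 0.707 = 0.1991 in → use 1/4 in.

w = 1/4 in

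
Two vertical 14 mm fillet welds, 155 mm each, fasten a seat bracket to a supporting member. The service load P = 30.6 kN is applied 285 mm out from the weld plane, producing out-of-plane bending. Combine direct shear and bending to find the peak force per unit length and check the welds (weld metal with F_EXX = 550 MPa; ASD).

f_max ≈ 1090 N/mm; adequate

L_w = 2 × 155 = 310 mm; section modulus (unit throat) S = 2 × L²/6 = 8008 mm².
Direct shear f_v = P/L_w = 30.6×10³/310 = 98.71 N/mm.
Moment M = P × e = 30.6×10³ × 285 = 8721000 N·mm; bending f_b = M/S = 1089 N/mm.
f_max = √(f_v² + f_b²) = √(98.71² + 1089²) = 1093 N/mm.
r_n/Ω = (1/2.0) × 0.6 × 550 × (0.707 × 14) = 1633 N/mm → adequate.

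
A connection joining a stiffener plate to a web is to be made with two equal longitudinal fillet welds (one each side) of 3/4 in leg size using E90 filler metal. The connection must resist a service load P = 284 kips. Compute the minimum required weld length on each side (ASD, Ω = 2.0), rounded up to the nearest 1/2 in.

L = 10 in on each side

E90XX → F_EXX = 90 ksi.
Throat t_e = 0.707 × 0.75 = 0.5302 in.
r_n/Ω = (0.6 × 90 × 0.5302) / 2.0 = 14.32 kip/in.
L_req = P / (r_n/Ω) = 284 / 14.32 = 19.84 in total.
Per side: 19.84 / 2 = 9.918 in.
Round up → use L = 10 in on each side.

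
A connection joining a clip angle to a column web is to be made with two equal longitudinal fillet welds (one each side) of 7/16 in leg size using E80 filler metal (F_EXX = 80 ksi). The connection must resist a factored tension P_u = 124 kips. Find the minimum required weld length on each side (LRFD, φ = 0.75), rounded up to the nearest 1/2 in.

L = 6 in on each side

Throat t_e = 0.707 × 0.4375 = 0.3093 in.
φr_n = 0.75 × 0.6 × 80 × 0.3093 = 11.14 kips/in.
L_req = P_u / φr_n = 124 / 11.14 = 11.14 in total.
Per side: 11.14 / 2 = 5.568 in.
Round up → use L = 6 in on each side.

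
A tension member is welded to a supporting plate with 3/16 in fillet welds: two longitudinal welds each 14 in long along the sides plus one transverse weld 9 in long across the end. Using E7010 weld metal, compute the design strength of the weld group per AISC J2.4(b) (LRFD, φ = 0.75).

E70XX → F_EXX = 70 ksi.
t_e = 0.707 × 0.1875 = 0.1326 in.
R_nwl = 0.6 × 70 × 0.1326 × 28 = 155.9 kips (longitudinal, 2 welds).
R_nwt = 0.6 × 70 × 0.1326 × 9 = 50.11 kips (transverse, base value).
(i) R_nwl + R_nwt = 206 kips; (ii) 0.85 R_nwl + 1.5 R_nwt = 207.7 kips.
R_n = max = 207.7 kips [governs: (ii)]; φR_n = 155.8 kips.

φR_n ≈ 156 kips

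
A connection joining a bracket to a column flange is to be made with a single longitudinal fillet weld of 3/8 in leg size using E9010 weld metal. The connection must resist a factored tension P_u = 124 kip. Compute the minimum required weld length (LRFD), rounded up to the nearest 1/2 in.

E90XX → F_EXX = 90 ksi.
Throat t_e = 0.707 × 0.375 = 0.2651 in.
φr_n = 0.75 × 0.6 × 90 × 0.2651 = 10.74 kip/in.
L_req = P_u / φr_n = 124 / 10.74 = 11.55 in total.
Round up → use L = 12 in.

L = 12 in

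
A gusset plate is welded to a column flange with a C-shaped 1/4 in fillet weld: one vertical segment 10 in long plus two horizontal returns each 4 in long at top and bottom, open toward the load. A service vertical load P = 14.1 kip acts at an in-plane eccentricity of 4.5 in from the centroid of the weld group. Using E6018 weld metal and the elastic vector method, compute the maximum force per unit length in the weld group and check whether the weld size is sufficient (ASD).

f_max ≈ 1.74 kip/in; adequate

E60XX → F_EXX = 60 ksi.
Total weld length L_w = 18 in. Treat welds as unit-width lines.
Centroid: x̄ = 2×4×2 / 18 = 0.8889 in from the vertical weld.
Polar moment about centroid: J = I_x + I_y = [10³/12 + 2×4×5²] + [10×0.8889² + 2(4³/12 + 4×1.111²)] = 311.8 in³.
Direct shear f_v = P/L_w = 14.1 / 18 = 0.7833 kip/in (vertical).
Torsion M = P·e = 14.1 × 4.5 = 63.45 kip·in.
Critical point at (x, y) = (3.111, 5) from centroid. f_tx = M·y/J = 1.018 kip/in; f_ty = M·x/J = 0.6331 kip/in.
Resultant f_max = √[f_tx² + (f_v + f_ty)²] = √[1.018² + (0.7833 + 0.6331)²] = 1.744 kip/in.
Capacity per unit length: r_n/Ω = (1/2.0) × 0.6 × 60 × (0.707 × 0.25) = 3.181 kip/in.
1.744 ≤ 3.181 → adequate.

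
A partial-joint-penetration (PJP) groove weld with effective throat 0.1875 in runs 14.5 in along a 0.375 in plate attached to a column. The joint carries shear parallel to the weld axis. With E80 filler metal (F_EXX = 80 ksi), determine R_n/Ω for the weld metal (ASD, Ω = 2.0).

R_n/Ω ≈ 65.2 kip

Effective throat (given) t_e = 0.1875 in.
A_we = 0.1875 × 14.5 = 2.719 in².
F_nw = 0.6 F_EXX = 48 ksi.
R_n/Ω = (48 × 2.719) / 2.0 = 65.25 kip.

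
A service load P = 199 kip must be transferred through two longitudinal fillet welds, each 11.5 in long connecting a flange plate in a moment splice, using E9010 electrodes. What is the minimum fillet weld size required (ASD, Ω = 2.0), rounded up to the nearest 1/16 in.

E90XX → F_EXX = 90 ksi.
Total weld length L = 23 in.
Required throat t_e = P × Ω / (0.6 F_EXX × L) = 199 × 2.0 / (0.6 × 90 × 23) = 0.3205 in.
Required leg w = t_e / 0.707 = 0.4533 in → use 1/2 in.

w = 1/2 in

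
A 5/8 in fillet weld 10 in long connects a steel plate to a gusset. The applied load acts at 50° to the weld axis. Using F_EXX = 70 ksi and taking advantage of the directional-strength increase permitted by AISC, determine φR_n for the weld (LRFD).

t_e = 0.707 × 0.625 = 0.4419 in; A_we = 0.4419 × 10 = 4.419 in².
Directional factor: 1.0 + 0.5 sin^1.5(50°) = 1.335.
F_nw = 0.6 × 70 × 1.335 = 56.08 ksi.
φR_n = 0.75 × 56.08 × 4.419 = 185.9 kips.

φR_n ≈ 186 kips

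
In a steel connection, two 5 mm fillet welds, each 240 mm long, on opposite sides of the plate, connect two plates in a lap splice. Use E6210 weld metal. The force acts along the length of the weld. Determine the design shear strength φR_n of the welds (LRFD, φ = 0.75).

φR_n ≈ 473 kN

E62XX → F_EXX = 620 MPa.
Effective throat t_e = 0.707 × 5 = 3.535 mm.
Total length L = 480 mm; A_we = 3.535 × 480 = 1697 mm².
F_nw = 0.6 F_EXX = 0.6 × 620 = 372 MPa.
φR_n = 0.75 × 372 × 1697 × 10⁻³ = 473.4 kN.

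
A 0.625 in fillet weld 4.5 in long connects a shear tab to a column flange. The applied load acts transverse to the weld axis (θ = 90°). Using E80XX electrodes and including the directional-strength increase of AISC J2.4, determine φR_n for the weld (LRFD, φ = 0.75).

φR_n ≈ 107 kip

E80XX → F_EXX = 80 ksi.
t_e = 0.707 × 0.625 = 0.4419 in; A_we = 0.4419 × 4.5 = 1.988 in².
Directional factor: 1.0 + 0.5 sin^1.5(90°) = 1.5.
F_nw = 0.6 × 80 × 1.5 = 72 ksi.
φR_n = 0.75 × 72 × 1.988 = 107.4 kip.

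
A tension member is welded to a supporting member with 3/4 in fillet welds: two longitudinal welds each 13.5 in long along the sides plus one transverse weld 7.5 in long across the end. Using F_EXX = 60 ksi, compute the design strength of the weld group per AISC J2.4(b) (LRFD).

t_e = 0.707 × 0.75 = 0.5302 in.
R_nwl = 0.6 × 60 × 0.5302 × 27 = 515.4 kips (longitudinal, 2 welds).
R_nwt = 0.6 × 60 × 0.5302 × 7.5 = 143.2 kips (transverse, base value).
(i) R_nwl + R_nwt = 658.6 kips; (ii) 0.85 R_nwl + 1.5 R_nwt = 652.8 kips.
R_n = max = 658.6 kips [governs: (i)]; φR_n = 493.9 kips.

φR_n ≈ 494 kips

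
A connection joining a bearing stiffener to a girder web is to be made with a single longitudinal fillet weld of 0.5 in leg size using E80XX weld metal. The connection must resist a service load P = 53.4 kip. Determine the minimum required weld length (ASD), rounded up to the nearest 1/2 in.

L = 6.5 in

E80XX → F_EXX = 80 ksi.
Throat t_e = 0.707 × 0.5 = 0.3535 in.
r_n/Ω = (0.6 × 80 × 0.3535) / 2.0 = 8.484 kip/in.
L_req = P / (r_n/Ω) = 53.4 / 8.484 = 6.294 in total.
Round up → use L = 6.5 in.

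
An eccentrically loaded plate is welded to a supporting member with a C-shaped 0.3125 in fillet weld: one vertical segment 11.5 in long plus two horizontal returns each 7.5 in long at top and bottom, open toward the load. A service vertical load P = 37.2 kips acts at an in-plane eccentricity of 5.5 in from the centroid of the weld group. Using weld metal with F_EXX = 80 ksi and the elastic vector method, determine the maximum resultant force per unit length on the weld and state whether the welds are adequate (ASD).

f_max ≈ 3.18 kip/in; adequate

Total weld length L_w = 26.5 in. Treat welds as unit-width lines.
Centroid: x̄ = 2×7.5×3.75 / 26.5 = 2.123 in from the vertical weld.
Polar moment about centroid: J = I_x + I_y = [11.5³/12 + 2×7.5×5.75²] + [11.5×2.123² + 2(7.5³/12 + 7.5×1.627²)] = 784.5 in³.
Direct shear f_v = P/L_w = 37.2 / 26.5 = 1.404 kip/in (vertical).
Torsion M = P·e = 37.2 × 5.5 = 204.6 kip·in.
Critical point at (x, y) = (5.377, 5.75) from centroid. f_tx = M·y/J = 1.5 kip/in; f_ty = M·x/J = 1.402 kip/in.
Resultant f_max = √[f_tx² + (f_v + f_ty)²] = √[1.5² + (1.404 + 1.402)²] = 3.182 kip/in.
Capacity per unit length: r_n/Ω = (1/2.0) × 0.6 × 80 × (0.707 × 0.3125) = 5.302 kip/in.
3.182 ≤ 5.302 → adequate.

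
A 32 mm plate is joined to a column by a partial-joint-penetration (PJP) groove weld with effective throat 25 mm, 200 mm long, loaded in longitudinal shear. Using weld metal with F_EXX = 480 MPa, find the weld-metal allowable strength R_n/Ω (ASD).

R_n/Ω ≈ 720 kN

Effective throat (given) t_e = 25 mm.
A_we = 25 × 200 = 5000 mm².
F_nw = 0.6 F_EXX = 288 MPa.
R_n/Ω = (288 × 5000) / 2.0 × 10⁻³ = 720 kN.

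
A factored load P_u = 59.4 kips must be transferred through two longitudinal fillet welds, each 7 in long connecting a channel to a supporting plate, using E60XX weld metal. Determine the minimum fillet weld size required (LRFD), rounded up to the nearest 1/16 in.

w = 1/4 in

E60XX → F_EXX = 60 ksi.
Total weld length L = 14 in.
Required throat t_e = P_u / (φ × 0.6 F_EXX × L) = 59.4 / (0.75 × 0.6 × 60 × 14) = 0.1571 in.
Required leg w = t_e / 0.707 = 0.2223 in → use 1/4 in.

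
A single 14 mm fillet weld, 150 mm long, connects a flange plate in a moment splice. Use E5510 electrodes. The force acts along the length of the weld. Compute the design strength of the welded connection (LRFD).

E55XX → F_EXX = 550 MPa.
Effective throat t_e = 0.707 × 14 = 9.898 mm.
Total length L = 150 mm; A_we = 9.898 × 150 = 1485 mm².
F_nw = 0.6 F_EXX = 0.6 × 550 = 330 MPa.
φR_n = 0.75 × 330 × 1485 × 10⁻³ = 367.5 kN.

φR_n ≈ 367 kN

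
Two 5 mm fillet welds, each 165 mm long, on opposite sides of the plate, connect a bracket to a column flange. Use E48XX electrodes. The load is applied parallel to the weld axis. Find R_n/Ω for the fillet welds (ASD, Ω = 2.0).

R_n/Ω ≈ 168 kN

E48XX → F_EXX = 480 MPa.
Effective throat t_e = 0.707 × 5 = 3.535 mm.
Total length L = 330 mm; A_we = 3.535 × 330 = 1167 mm².
F_nw = 0.6 F_EXX = 0.6 × 480 = 288 MPa.
R_n = 288 × 1167 × 10⁻³ = 336 kN; R_n/Ω = 336/2.0 = 168 kN.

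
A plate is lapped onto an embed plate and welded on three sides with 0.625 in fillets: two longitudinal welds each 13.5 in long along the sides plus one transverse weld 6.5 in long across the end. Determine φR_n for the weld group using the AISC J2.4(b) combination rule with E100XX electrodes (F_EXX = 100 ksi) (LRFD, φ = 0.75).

t_e = 0.707 × 0.625 = 0.4419 in.
R_nwl = 0.6 × 100 × 0.4419 × 27 = 715.8 kip (longitudinal, 2 welds).
R_nwt = 0.6 × 100 × 0.4419 × 6.5 = 172.3 kip (transverse, base value).
(i) R_nwl + R_nwt = 888.2 kip; (ii) 0.85 R_nwl + 1.5 R_nwt = 867 kip.
R_n = max = 888.2 kip [governs: (i)]; φR_n = 666.1 kip.

φR_n ≈ 666 kip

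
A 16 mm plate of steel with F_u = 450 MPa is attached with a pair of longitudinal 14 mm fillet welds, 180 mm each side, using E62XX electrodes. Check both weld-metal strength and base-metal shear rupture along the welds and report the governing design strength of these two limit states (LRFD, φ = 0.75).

φR_n ≈ 994 kN (weld metal governs)

E62XX → F_EXX = 620 MPa.
t_e = 0.707 × 14 = 9.898 mm; L = 360 mm.
Weld metal: φR_n = 0.75 × 0.6 × 620 × 9.898 × 360 × 10⁻³ = 994.2 kN.
Base metal (shear rupture): φR_n = 0.75 × 0.6 × 450 × 16 × 360 × 10⁻³ = 1166 kN.
Governing: weld metal.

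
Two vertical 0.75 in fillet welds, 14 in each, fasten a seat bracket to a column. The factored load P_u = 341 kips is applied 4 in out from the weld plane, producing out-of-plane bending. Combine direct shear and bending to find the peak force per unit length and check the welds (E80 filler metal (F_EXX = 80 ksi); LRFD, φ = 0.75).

L_w = 2 × 14 = 28 in; section modulus (unit throat) S = 2 × L²/6 = 65.33 in².
Direct shear f_v = P/L_w = 341/28 = 12.18 kip/in.
Moment M = P × e = 341 × 4 = 1364 kip·in; bending f_b = M/S = 20.88 kip/in.
f_max = √(f_v² + f_b²) = √(12.18² + 20.88²) = 24.17 kip/in.
φr_n = 0.75 × 0.6 × 80 × (0.707 × 0.75) = 19.09 kip/in → NOT adequate.

f_max ≈ 24.2 kip/in; NOT adequate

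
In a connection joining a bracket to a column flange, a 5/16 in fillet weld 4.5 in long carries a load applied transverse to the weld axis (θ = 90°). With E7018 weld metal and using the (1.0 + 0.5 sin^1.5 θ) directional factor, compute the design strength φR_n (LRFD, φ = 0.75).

E70XX → F_EXX = 70 ksi.
t_e = 0.707 × 0.3125 = 0.2209 in; A_we = 0.2209 × 4.5 = 0.9942 in².
Directional factor: 1.0 + 0.5 sin^1.5(90°) = 1.5.
F_nw = 0.6 × 70 × 1.5 = 63 ksi.
φR_n = 0.75 × 63 × 0.9942 = 46.98 kips.

φR_n ≈ 47 kips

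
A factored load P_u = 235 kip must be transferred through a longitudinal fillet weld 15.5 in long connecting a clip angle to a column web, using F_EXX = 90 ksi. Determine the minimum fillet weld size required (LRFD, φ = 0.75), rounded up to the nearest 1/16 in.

Total weld length L = 15.5 in.
Required throat t_e = P_u / (φ × 0.6 F_EXX × L) = 235 / (0.75 × 0.6 × 90 × 15.5) = 0.3744 in.
Required leg w = t_e / 0.707 = 0.5295 in → use 9/16 in.

w = 9/16 in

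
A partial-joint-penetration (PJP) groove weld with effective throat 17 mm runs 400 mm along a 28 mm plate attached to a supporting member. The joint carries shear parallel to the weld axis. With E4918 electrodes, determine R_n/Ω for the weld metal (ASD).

R_n/Ω ≈ 1000 kN

E49XX → F_EXX = 490 MPa.
Effective throat (given) t_e = 17 mm.
A_we = 17 × 400 = 6800 mm².
F_nw = 0.6 F_EXX = 294 MPa.
R_n/Ω = (294 × 6800) / 2.0 × 10⁻³ = 999.6 kN.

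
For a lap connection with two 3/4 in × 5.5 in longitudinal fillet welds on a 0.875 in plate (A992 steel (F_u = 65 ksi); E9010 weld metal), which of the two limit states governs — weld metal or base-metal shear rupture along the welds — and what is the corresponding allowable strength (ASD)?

R_n/Ω ≈ 157 kip (weld metal governs)

E90XX → F_EXX = 90 ksi.
t_e = 0.707 × 0.75 = 0.5302 in; L = 11 in.
Weld metal: R_n/Ω = (1/2.0) × 0.6 × 90 × 0.5302 × 11 = 157.5 kip.
Base metal (shear rupture): R_n/Ω = (1/2.0) × 0.6 × 65 × 0.875 × 11 = 187.7 kip.
Governing: weld metal.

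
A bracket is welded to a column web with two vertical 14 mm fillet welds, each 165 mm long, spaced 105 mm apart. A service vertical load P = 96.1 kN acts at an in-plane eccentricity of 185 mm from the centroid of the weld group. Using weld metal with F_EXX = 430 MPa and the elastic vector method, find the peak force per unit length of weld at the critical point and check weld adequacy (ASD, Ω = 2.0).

f_max ≈ 1230 N/mm; adequate

Total weld length L_w = 330 mm. Treat welds as unit-width lines.
Polar moment about centroid: J = 2[d³/12 + d(b/2)²] = 2[165³/12 + 165×52.5²] = 1658000 mm³.
Direct shear f_v = P/L_w = 96.1×10³ / 330 = 291.2 N/mm (vertical).
Torsion M = P·e = 96.1×10³ × 185 = 17778000 N·mm.
Critical point at (x, y) = (52.5, 82.5) from centroid. f_tx = M·y/J = 884.5 N/mm; f_ty = M·x/J = 562.9 N/mm.
Resultant f_max = √[f_tx² + (f_v + f_ty)²] = √[884.5² + (291.2 + 562.9)²] = 1230 N/mm.
Capacity per unit length: r_n/Ω = (1/2.0) × 0.6 × 430 × (0.707 × 14) = 1277 N/mm.
1230 ≤ 1277 → adequate.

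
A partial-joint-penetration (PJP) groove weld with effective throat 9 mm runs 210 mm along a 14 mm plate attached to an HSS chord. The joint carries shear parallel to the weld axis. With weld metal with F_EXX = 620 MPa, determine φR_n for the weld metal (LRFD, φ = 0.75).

Effective throat (given) t_e = 9 mm.
A_we = 9 × 210 = 1890 mm².
F_nw = 0.6 F_EXX = 372 MPa.
φR_n = 0.75 × 372 × 1890 × 10⁻³ = 527.3 kN.

φR_n ≈ 527 kN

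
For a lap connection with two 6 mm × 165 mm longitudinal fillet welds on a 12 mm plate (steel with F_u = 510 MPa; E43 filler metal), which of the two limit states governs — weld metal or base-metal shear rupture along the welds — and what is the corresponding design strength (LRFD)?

E43XX → F_EXX = 430 MPa.
t_e = 0.707 × 6 = 4.242 mm; L = 330 mm.
Weld metal: φR_n = 0.75 × 0.6 × 430 × 4.242 × 330 × 10⁻³ = 270.9 kN.
Base metal (shear rupture): φR_n = 0.75 × 0.6 × 510 × 12 × 330 × 10⁻³ = 908.8 kN.
Governing: weld metal.

φR_n ≈ 271 kN (weld metal governs)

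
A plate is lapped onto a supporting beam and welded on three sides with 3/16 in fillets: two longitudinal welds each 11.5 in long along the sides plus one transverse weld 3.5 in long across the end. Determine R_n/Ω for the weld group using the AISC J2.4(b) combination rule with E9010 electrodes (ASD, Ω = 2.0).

R_n/Ω ≈ 94.8 kip

E90XX → F_EXX = 90 ksi.
t_e = 0.707 × 0.1875 = 0.1326 in.
R_nwl = 0.6 × 90 × 0.1326 × 23 = 164.6 kip (longitudinal, 2 welds).
R_nwt = 0.6 × 90 × 0.1326 × 3.5 = 25.05 kip (transverse, base value).
(i) R_nwl + R_nwt = 189.7 kip; (ii) 0.85 R_nwl + 1.5 R_nwt = 177.5 kip.
R_n = max = 189.7 kip [governs: (i)]; R_n/Ω = 94.85 kip.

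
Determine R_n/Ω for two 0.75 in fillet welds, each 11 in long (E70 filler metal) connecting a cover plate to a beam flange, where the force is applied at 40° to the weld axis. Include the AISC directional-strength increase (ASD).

R_n/Ω ≈ 308 kips

E70XX → F_EXX = 70 ksi.
t_e = 0.707 × 0.75 = 0.5302 in; A_we = 0.5302 × 22 = 11.67 in².
Directional factor: 1.0 + 0.5 sin^1.5(40°) = 1.258.
F_nw = 0.6 × 70 × 1.258 = 52.82 ksi.
R_n/Ω = (52.82 × 11.67) / 2.0 = 308.1 kips.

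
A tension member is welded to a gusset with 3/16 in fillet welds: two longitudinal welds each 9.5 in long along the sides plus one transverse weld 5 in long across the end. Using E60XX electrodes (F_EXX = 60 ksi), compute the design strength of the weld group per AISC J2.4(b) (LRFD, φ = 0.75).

φR_n ≈ 85.9 kips

t_e = 0.707 × 0.1875 = 0.1326 in.
R_nwl = 0.6 × 60 × 0.1326 × 19 = 90.67 kips (longitudinal, 2 welds).
R_nwt = 0.6 × 60 × 0.1326 × 5 = 23.86 kips (transverse, base value).
(i) R_nwl + R_nwt = 114.5 kips; (ii) 0.85 R_nwl + 1.5 R_nwt = 112.9 kips.
R_n = max = 114.5 kips [governs: (i)]; φR_n = 85.9 kips.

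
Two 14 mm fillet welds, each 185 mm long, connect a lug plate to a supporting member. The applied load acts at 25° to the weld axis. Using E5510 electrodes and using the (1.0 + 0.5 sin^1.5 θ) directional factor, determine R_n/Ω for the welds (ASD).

E55XX → F_EXX = 550 MPa.
t_e = 0.707 × 14 = 9.898 mm; A_we = 9.898 × 370 = 3662 mm².
Directional factor: 1.0 + 0.5 sin^1.5(25°) = 1.137.
F_nw = 0.6 × 550 × 1.137 = 375.3 MPa.
R_n/Ω = (375.3 × 3662) / 2.0 × 10⁻³ = 687.3 kN.

R_n/Ω ≈ 687 kN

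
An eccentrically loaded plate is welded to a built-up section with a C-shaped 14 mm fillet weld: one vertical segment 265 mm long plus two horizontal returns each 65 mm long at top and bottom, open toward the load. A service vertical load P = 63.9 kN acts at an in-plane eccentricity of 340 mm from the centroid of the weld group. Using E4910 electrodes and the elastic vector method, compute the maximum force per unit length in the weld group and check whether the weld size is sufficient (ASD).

f_max ≈ 858 N/mm; adequate

E49XX → F_EXX = 490 MPa.
Total weld length L_w = 395 mm. Treat welds as unit-width lines.
Centroid: x̄ = 2×65×32.5 / 395 = 10.7 mm from the vertical weld.
Polar moment about centroid: J = I_x + I_y = [265³/12 + 2×65×132.5²] + [265×10.7² + 2(65³/12 + 65×21.8²)] = 3971000 mm³.
Direct shear f_v = P/L_w = 63.9×10³ / 395 = 161.8 N/mm (vertical).
Torsion M = P·e = 63.9×10³ × 340 = 21726000 N·mm.
Critical point at (x, y) = (54.3, 132.5) from centroid. f_tx = M·y/J = 724.9 N/mm; f_ty = M·x/J = 297.1 N/mm.
Resultant f_max = √[f_tx² + (f_v + f_ty)²] = √[724.9² + (161.8 + 297.1)²] = 858 N/mm.
Capacity per unit length: r_n/Ω = (1/2.0) × 0.6 × 490 × (0.707 × 14) = 1455 N/mm.
858 ≤ 1455 → adequate.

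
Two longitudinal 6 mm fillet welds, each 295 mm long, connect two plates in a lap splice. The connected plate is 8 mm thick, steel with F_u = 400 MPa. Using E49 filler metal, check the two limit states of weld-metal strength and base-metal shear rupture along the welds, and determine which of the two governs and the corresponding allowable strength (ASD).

R_n/Ω ≈ 368 kN (weld metal governs)

E49XX → F_EXX = 490 MPa.
t_e = 0.707 × 6 = 4.242 mm; L = 590 mm.
Weld metal: R_n/Ω = (1/2.0) × 0.6 × 490 × 4.242 × 590 × 10⁻³ = 367.9 kN.
Base metal (shear rupture): R_n/Ω = (1/2.0) × 0.6 × 400 × 8 × 590 × 10⁻³ = 566.4 kN.
Governing: weld metal.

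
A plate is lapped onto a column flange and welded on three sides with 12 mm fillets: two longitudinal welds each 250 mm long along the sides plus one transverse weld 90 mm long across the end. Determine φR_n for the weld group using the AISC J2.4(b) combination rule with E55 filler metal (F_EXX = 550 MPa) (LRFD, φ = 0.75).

t_e = 0.707 × 12 = 8.484 mm.
R_nwl = 0.6 × 550 × 8.484 × 500 × 10⁻³ = 1400 kN (longitudinal, 2 welds).
R_nwt = 0.6 × 550 × 8.484 × 90 × 10⁻³ = 252 kN (transverse, base value).
(i) R_nwl + R_nwt = 1652 kN; (ii) 0.85 R_nwl + 1.5 R_nwt = 1568 kN.
R_n = max = 1652 kN [governs: (i)]; φR_n = 1239 kN.

φR_n ≈ 1240 kN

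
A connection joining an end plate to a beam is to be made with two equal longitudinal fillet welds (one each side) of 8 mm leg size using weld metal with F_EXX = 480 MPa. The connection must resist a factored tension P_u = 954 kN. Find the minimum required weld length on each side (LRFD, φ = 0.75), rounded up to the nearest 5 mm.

L = 395 mm on each side

Throat t_e = 0.707 × 8 = 5.656 mm.
φr_n = 0.75 × 0.6 × 480 × 5.656 × 10⁻³ = 1.222 kN/mm.
L_req = P_u / φr_n = 954 / 1.222 = 780.9 mm total.
Per side: 780.9 / 2 = 390.4 mm.
Round up → use L = 395 mm on each side.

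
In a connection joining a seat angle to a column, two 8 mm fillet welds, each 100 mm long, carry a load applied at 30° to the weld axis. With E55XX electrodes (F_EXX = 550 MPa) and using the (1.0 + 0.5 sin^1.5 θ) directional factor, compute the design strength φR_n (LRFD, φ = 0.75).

t_e = 0.707 × 8 = 5.656 mm; A_we = 5.656 × 200 = 1131 mm².
Directional factor: 1.0 + 0.5 sin^1.5(30°) = 1.177.
F_nw = 0.6 × 550 × 1.177 = 388.3 MPa.
φR_n = 0.75 × 388.3 × 1131 × 10⁻³ = 329.5 kN.

φR_n ≈ 329 kN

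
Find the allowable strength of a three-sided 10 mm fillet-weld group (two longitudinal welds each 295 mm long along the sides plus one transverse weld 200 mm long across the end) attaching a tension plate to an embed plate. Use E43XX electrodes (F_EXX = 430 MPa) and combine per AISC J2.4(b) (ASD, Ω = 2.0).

R_n/Ω ≈ 731 kN

t_e = 0.707 × 10 = 7.07 mm.
R_nwl = 0.6 × 430 × 7.07 × 590 × 10⁻³ = 1076 kN (longitudinal, 2 welds).
R_nwt = 0.6 × 430 × 7.07 × 200 × 10⁻³ = 364.8 kN (transverse, base value).
(i) R_nwl + R_nwt = 1441 kN; (ii) 0.85 R_nwl + 1.5 R_nwt = 1462 kN.
R_n = max = 1462 kN [governs: (ii)]; R_n/Ω = 731 kN.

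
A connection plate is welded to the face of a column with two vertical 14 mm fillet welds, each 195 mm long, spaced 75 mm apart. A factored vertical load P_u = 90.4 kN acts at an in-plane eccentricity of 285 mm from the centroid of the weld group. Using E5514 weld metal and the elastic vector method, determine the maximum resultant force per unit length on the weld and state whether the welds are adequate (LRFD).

f_max ≈ 1610 N/mm; adequate

E55XX → F_EXX = 550 MPa.
Total weld length L_w = 390 mm. Treat welds as unit-width lines.
Polar moment about centroid: J = 2[d³/12 + d(b/2)²] = 2[195³/12 + 195×37.5²] = 1784000 mm³.
Direct shear f_v = P/L_w = 90.4×10³ / 390 = 231.8 N/mm (vertical).
Torsion M = P·e = 90.4×10³ × 285 = 25764000 N·mm.
Critical point at (x, y) = (37.5, 97.5) from centroid. f_tx = M·y/J = 1408 N/mm; f_ty = M·x/J = 541.5 N/mm.
Resultant f_max = √[f_tx² + (f_v + f_ty)²] = √[1408² + (231.8 + 541.5)²] = 1606 N/mm.
Capacity per unit length: φr_n = 0.75 × 0.6 × 550 × (0.707 × 14) = 2450 N/mm.
1606 ≤ 2450 → adequate.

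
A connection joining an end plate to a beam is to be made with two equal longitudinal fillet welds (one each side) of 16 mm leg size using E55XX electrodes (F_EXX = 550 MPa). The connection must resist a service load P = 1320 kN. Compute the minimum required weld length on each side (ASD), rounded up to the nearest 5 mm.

Throat t_e = 0.707 × 16 = 11.31 mm.
r_n/Ω = (0.6 × 550 × 11.31) / 2.0 = 1866 N/mm = 1.866 kN/mm.
L_req = P / (r_n/Ω) = 1320 / 1.866 = 707.2 mm total.
Per side: 707.2 / 2 = 353.6 mm.
Round up → use L = 355 mm on each side.

L = 355 mm on each side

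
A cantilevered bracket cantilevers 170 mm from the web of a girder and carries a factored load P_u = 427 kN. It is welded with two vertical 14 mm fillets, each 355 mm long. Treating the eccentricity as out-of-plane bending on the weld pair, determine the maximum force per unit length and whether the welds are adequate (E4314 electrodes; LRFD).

E43XX → F_EXX = 430 MPa.
L_w = 2 × 355 = 710 mm; section modulus (unit throat) S = 2 × L²/6 = 42010 mm².
Direct shear f_v = P/L_w = 427×10³/710 = 601.4 N/mm.
Moment M = P × e = 427×10³ × 170 = 72590000 N·mm; bending f_b = M/S = 1728 N/mm.
f_max = √(f_v² + f_b²) = √(601.4² + 1728²) = 1830 N/mm.
φr_n = 0.75 × 0.6 × 430 × (0.707 × 14) = 1915 N/mm → adequate.

f_max ≈ 1830 N/mm; adequate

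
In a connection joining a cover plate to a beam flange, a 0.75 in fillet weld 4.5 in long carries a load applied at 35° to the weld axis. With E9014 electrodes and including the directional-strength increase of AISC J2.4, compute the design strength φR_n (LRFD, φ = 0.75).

E90XX → F_EXX = 90 ksi.
t_e = 0.707 × 0.75 = 0.5302 in; A_we = 0.5302 × 4.5 = 2.386 in².
Directional factor: 1.0 + 0.5 sin^1.5(35°) = 1.217.
F_nw = 0.6 × 90 × 1.217 = 65.73 ksi.
φR_n = 0.75 × 65.73 × 2.386 = 117.6 kip.

φR_n ≈ 118 kip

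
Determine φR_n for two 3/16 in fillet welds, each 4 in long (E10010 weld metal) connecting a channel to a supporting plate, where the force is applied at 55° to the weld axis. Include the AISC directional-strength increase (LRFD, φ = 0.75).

φR_n ≈ 65.4 kips

E100XX → F_EXX = 100 ksi.
t_e = 0.707 × 0.1875 = 0.1326 in; A_we = 0.1326 × 8 = 1.06 in².
Directional factor: 1.0 + 0.5 sin^1.5(55°) = 1.371.
F_nw = 0.6 × 100 × 1.371 = 82.24 ksi.
φR_n = 0.75 × 82.24 × 1.06 = 65.41 kips.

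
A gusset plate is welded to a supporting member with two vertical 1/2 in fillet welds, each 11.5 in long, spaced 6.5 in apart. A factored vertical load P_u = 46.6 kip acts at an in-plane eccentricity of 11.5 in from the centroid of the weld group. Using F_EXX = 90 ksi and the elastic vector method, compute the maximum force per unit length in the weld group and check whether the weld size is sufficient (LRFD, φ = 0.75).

Total weld length L_w = 23 in. Treat welds as unit-width lines.
Polar moment about centroid: J = 2[d³/12 + d(b/2)²] = 2[11.5³/12 + 11.5×3.25²] = 496.4 in³.
Direct shear f_v = P/L_w = 46.6 / 23 = 2.026 kip/in (vertical).
Torsion M = P·e = 46.6 × 11.5 = 535.9 kip·in.
Critical point at (x, y) = (3.25, 5.75) from centroid. f_tx = M·y/J = 6.207 kip/in; f_ty = M·x/J = 3.508 kip/in.
Resultant f_max = √[f_tx² + (f_v + f_ty)²] = √[6.207² + (2.026 + 3.508)²] = 8.316 kip/in.
Capacity per unit length: φr_n = 0.75 × 0.6 × 90 × (0.707 × 0.5) = 14.32 kip/in.
8.316 ≤ 14.32 → adequate.

f_max ≈ 8.32 kip/in; adequate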